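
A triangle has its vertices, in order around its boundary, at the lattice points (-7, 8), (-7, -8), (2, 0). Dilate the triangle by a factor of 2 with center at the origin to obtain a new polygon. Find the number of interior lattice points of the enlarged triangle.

By the shoelace formula, twice the signed area is |[(-7)·(-8) − (-7)·8] + [(-7)·0 − 2·(-8)] + [2·8 − (-7)·0]| = 144, so the area is 72.
Along each edge there are gcd(|Δx|,|Δy|)+1 lattice points, so counting each shared vertex once the boundary has gcd(0,16) + gcd(9,8) + gcd(9,8) = 16+1+1 = 18.
Scaling by 2 multiplies the area by 2² = 4 (so the new area is 288) and multiplies the boundary lattice-point count by 2, giving 36.
By Pick's theorem, the interior count of the dilated polygon is 288 − 36/2 + 1 = 271.

271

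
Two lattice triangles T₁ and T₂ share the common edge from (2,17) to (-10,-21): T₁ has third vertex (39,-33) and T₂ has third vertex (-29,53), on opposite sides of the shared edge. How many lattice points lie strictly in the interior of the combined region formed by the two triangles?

The union is the simple quadrilateral with vertices (2,17), (39,-33), (-10,-21), (-29,53) in order.
By the shoelace formula, twice the signed area is |(2·(-33) − 39·17) + (39·(-21) − (-10)·(-33)) + ((-10)·53 − (-29)·(-21)) + ((-29)·17 − 2·53)| = 3616, so the area is 1808.
Summing gcd(|Δx|,|Δy|) over the edges gives the boundary count: gcd(37,50) + gcd(49,12) + gcd(19,74) + gcd(31,36) = 1+1+1+1 = 4.
By Pick's theorem I = A − B/2 + 1 = 1808 − 4/2 + 1 = 1807.

1807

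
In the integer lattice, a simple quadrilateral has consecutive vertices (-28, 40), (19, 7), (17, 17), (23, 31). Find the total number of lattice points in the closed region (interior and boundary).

591

Using the shoelace formula, 2A = |[(-28)·7 − 19·40] + [19·17 − 17·7] + [17·31 − 23·17] + [23·40 − (-28)·31]| = 1172, so the area is 586.
The number of boundary lattice points is Σ gcd(|Δx|,|Δy|) = gcd(47,33) + gcd(2,10) + gcd(6,14) + gcd(51,9) = 1+2+2+3 = 8.
Pick's theorem gives I = A − B/2 + 1 = 586 − 8/2 + 1 = 583, so the closed region contains I + B = 583 + 8 = 591 lattice points.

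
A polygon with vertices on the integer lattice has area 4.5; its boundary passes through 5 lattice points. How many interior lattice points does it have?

3

Pick's theorem A = I + B/2 − 1 rearranges to I = A − B/2 + 1 = 4.5 − 5/2 + 1 = 3.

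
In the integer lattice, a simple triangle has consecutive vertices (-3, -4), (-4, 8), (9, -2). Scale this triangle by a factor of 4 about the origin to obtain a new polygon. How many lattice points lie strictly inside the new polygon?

1161

The shoelace formula gives twice the area as |((-3)·8 − (-4)·(-4)) + ((-4)·(-2) − 9·8) + (9·(-4) − (-3)·(-2))| = 146, so the area is 73.
Along each edge there are gcd(|Δx|,|Δy|)+1 lattice points, so counting each shared vertex once the boundary has gcd(1,12) + gcd(13,10) + gcd(12,2) = 1+1+2 = 4.
Scaling by 4 multiplies the area by 4² = 16 (so the new area is 1168) and multiplies the boundary lattice-point count by 4, giving 16.
By Pick's theorem, the interior count of the dilated polygon is 1168 − 16/2 + 1 = 1161.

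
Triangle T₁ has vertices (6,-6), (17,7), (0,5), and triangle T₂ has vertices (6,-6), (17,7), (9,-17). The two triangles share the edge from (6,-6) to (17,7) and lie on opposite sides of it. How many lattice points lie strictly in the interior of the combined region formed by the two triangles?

175

The union is the simple quadrilateral with vertices (6,-6), (0,5), (17,7), (9,-17) in order.
By the shoelace formula, twice the signed area is |[6·5 − 0·(-6)] + [0·7 − 17·5] + [17·(-17) − 9·7] + [9·(-6) − 6·(-17)]| = 359, so the area is 179.5.
Along each edge there are gcd(|Δx|,|Δy|)+1 lattice points, so counting each shared vertex once the boundary has gcd(6,11) + gcd(17,2) + gcd(8,24) + gcd(3,11) = 1+1+8+1 = 11.
By Pick's theorem I = A − B/2 + 1 = 179.5 − 11/2 + 1 = 175.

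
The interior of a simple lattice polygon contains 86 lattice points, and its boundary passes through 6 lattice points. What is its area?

88

Pick's theorem states A = I + B/2 − 1, so A = 86 + 6/2 − 1 = 88.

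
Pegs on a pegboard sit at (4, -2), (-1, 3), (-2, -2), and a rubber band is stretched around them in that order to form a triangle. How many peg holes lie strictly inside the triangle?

10

The shoelace formula gives twice the area as |[4·3 − (-1)·(-2)] + [(-1)·(-2) − (-2)·3] + [(-2)·(-2) − 4·(-2)]| = 30, so the area is 15.
The number of boundary lattice points is Σ gcd(|Δx|,|Δy|) = gcd(5,5) + gcd(1,5) + gcd(6,0) = 5+1+6 = 12.
By Pick's theorem A = I + B/2 − 1, so I = 15 − 12/2 + 1 = 10.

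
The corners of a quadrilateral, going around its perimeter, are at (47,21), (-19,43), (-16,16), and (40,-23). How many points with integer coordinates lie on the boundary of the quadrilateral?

27

The number of boundary lattice points is Σ gcd(|Δx|,|Δy|) = gcd(66,22) + gcd(3,27) + gcd(56,39) + gcd(7,44) = 22+3+1+1 = 27.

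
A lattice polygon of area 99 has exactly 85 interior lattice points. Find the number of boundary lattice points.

30

Pick's theorem gives A = I + B/2 − 1, so B = 2(A − I + 1) = 2(99 − 85 + 1) = 30.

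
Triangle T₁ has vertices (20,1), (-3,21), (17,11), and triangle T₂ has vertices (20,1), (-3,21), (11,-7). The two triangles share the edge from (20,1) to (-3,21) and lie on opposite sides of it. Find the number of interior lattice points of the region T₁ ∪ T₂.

255

The union is the simple quadrilateral with vertices (20,1), (17,11), (-3,21), (11,-7) in order.
Using the shoelace formula, 2A = |(20·11 − 17·1) + (17·21 − (-3)·11) + ((-3)·(-7) − 11·21) + (11·1 − 20·(-7))| = 534, so the area is 267.
The number of boundary lattice points is Σ gcd(|Δx|,|Δy|) = gcd(3,10) + gcd(20,10) + gcd(14,28) + gcd(9,8) = 1+10+14+1 = 26.
By Pick's theorem I = A − B/2 + 1 = 267 − 26/2 + 1 = 255.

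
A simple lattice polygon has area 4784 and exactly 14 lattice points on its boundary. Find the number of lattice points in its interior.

4778

Pick's theorem A = I + B/2 − 1 rearranges to I = A − B/2 + 1 = 4784 − 14/2 + 1 = 4778.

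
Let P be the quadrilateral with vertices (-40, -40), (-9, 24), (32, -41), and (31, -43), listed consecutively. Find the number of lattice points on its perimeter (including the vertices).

4

Along each edge there are gcd(|Δx|,|Δy|)+1 lattice points, so counting each shared vertex once the boundary has gcd(31,64) + gcd(41,65) + gcd(1,2) + gcd(71,3) = 1+1+1+1 = 4.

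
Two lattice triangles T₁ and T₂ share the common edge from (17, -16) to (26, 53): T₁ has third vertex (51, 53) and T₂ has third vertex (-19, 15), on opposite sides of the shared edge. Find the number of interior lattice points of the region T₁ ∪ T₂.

2231

The union is the simple quadrilateral with vertices (17, -16), (51, 53), (26, 53), (-19, 15) in order.
The shoelace formula gives twice the area as |[17·53 − 51·(-16)] + [51·53 − 26·53] + [26·15 − (-19)·53] + [(-19)·(-16) − 17·15]| = 4488, so the area is 2244.
The number of boundary lattice points is Σ gcd(|Δx|,|Δy|) = gcd(34,69) + gcd(25,0) + gcd(45,38) + gcd(36,31) = 1+25+1+1 = 28.
By Pick's theorem I = A − B/2 + 1 = 2244 − 28/2 + 1 = 2231.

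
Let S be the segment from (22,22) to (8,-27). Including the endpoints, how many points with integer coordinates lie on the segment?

The number of lattice points on a segment between lattice points is gcd(|Δx|,|Δy|) + 1 = gcd(14,49) + 1 = 7 + 1 = 8.

8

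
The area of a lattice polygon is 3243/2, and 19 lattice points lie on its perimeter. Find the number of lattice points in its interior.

From Pick's theorem, I = A − B/2 + 1 = 3243/2 − 19/2 + 1 = 1613.

1613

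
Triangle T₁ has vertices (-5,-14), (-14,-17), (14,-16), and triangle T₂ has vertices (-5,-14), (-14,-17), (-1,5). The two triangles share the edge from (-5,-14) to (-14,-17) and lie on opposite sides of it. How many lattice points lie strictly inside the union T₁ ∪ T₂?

116

The union is the simple quadrilateral with vertices (-5,-14), (14,-16), (-14,-17), (-1,5) in order.
By the shoelace formula, twice the signed area is |((-5)·(-16) − 14·(-14)) + (14·(-17) − (-14)·(-16)) + ((-14)·5 − (-1)·(-17)) + ((-1)·(-14) − (-5)·5)| = 234, so the area is 117.
Summing gcd(|Δx|,|Δy|) over the edges gives the boundary count: gcd(19,2) + gcd(28,1) + gcd(13,22) + gcd(4,19) = 1+1+1+1 = 4.
By Pick's theorem I = A − B/2 + 1 = 117 − 4/2 + 1 = 116.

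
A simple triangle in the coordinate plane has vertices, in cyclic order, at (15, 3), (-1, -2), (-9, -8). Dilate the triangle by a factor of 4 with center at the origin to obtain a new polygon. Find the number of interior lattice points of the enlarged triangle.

441

The shoelace formula gives twice the area as |[15·(-2) − (-1)·3] + [(-1)·(-8) − (-9)·(-2)] + [(-9)·3 − 15·(-8)]| = 56, so the area is 28.
Along each edge there are gcd(|Δx|,|Δy|)+1 lattice points, so counting each shared vertex once the boundary has gcd(16,5) + gcd(8,6) + gcd(24,11) = 1+2+1 = 4.
Scaling by 4 multiplies the area by 4² = 16 (so the new area is 448) and multiplies the boundary lattice-point count by 4, giving 16.
By Pick's theorem, the interior count of the dilated polygon is 448 − 16/2 + 1 = 441.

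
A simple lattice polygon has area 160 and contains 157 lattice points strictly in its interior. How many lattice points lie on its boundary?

Pick's theorem gives A = I + B/2 − 1, so B = 2(A − I + 1) = 2(160 − 157 + 1) = 8.

8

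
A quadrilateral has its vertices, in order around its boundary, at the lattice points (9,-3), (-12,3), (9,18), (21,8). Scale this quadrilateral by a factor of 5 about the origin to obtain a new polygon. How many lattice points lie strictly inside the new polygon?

Using the shoelace formula, 2A = |[9·3 − (-12)·(-3)] + [(-12)·18 − 9·3] + [9·8 − 21·18] + [21·(-3) − 9·8]| = 693, so the area is 346.5.
The number of boundary lattice points is Σ gcd(|Δx|,|Δy|) = gcd(21,6) + gcd(21,15) + gcd(12,10) + gcd(12,11) = 3+3+2+1 = 9.
Scaling by 5 multiplies the area by 5² = 25 (so the new area is 8662.5) and multiplies the boundary lattice-point count by 5, giving 45.
By Pick's theorem, the interior count of the dilated polygon is 8662.5 − 45/2 + 1 = 8641.

8641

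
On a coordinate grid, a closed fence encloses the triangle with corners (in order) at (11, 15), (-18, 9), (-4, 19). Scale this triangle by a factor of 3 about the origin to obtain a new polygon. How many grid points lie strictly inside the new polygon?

922

The shoelace formula gives twice the area as |[11·9 − (-18)·15] + [(-18)·19 − (-4)·9] + [(-4)·15 − 11·19]| = 206, so the area is 103.
Summing gcd(|Δx|,|Δy|) over the edges gives the boundary count: gcd(29,6) + gcd(14,10) + gcd(15,4) = 1+2+1 = 4.
Scaling by 3 multiplies the area by 3² = 9 (so the new area is 927) and multiplies the boundary lattice-point count by 3, giving 12.
By Pick's theorem, the interior count of the dilated polygon is 927 − 12/2 + 1 = 922.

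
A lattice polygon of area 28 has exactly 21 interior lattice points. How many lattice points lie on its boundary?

Pick's theorem gives A = I + B/2 − 1, so B = 2(A − I + 1) = 2(28 − 21 + 1) = 16.

16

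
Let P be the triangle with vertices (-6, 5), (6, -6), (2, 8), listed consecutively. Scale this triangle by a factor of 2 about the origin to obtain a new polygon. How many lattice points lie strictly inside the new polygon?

245

The shoelace formula gives twice the area as |((-6)·(-6) − 6·5) + (6·8 − 2·(-6)) + (2·5 − (-6)·8)| = 124, so the area is 62.
Along each edge there are gcd(|Δx|,|Δy|)+1 lattice points, so counting each shared vertex once the boundary has gcd(12,11) + gcd(4,14) + gcd(8,3) = 1+2+1 = 4.
Scaling by 2 multiplies the area by 2² = 4 (so the new area is 248) and multiplies the boundary lattice-point count by 2, giving 8.
By Pick's theorem, the interior count of the dilated polygon is 248 − 8/2 + 1 = 245.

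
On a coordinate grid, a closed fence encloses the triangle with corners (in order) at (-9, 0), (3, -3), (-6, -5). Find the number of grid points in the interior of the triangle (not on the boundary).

The shoelace formula gives twice the area as |((-9)·(-3) − 3·0) + (3·(-5) − (-6)·(-3)) + ((-6)·0 − (-9)·(-5))| = 51, so the area is 25.5.
The number of boundary lattice points is Σ gcd(|Δx|,|Δy|) = gcd(12,3) + gcd(9,2) + gcd(3,5) = 3+1+1 = 5.
Pick's theorem gives I = A − B/2 + 1 = 25.5 − 5/2 + 1 = 24.

24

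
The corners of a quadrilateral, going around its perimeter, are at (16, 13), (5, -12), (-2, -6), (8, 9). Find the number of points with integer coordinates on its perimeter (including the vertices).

11

Summing gcd(|Δx|,|Δy|) over the edges gives the boundary count: gcd(11,25) + gcd(7,6) + gcd(10,15) + gcd(8,4) = 1+1+5+4 = 11.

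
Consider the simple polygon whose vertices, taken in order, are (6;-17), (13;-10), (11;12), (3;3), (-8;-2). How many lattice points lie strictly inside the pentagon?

The shoelace formula gives twice the area as |[6·(-10) − 13·(-17)] + [13·12 − 11·(-10)] + [11·3 − 3·12] + [3·(-2) − (-8)·3] + [(-8)·(-17) − 6·(-2)]| = 590, so the area is 295.
Summing gcd(|Δx|,|Δy|) over the edges gives the boundary count: gcd(7,7) + gcd(2,22) + gcd(8,9) + gcd(11,5) + gcd(14,15) = 7+2+1+1+1 = 12.
By Pick's theorem A = I + B/2 − 1, so I = 295 − 12/2 + 1 = 290.

290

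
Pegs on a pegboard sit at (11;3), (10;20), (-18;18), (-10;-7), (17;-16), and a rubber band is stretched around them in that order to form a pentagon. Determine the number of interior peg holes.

The shoelace formula gives twice the area as |(11·20 − 10·3) + (10·18 − (-18)·20) + ((-18)·(-7) − (-10)·18) + ((-10)·(-16) − 17·(-7)) + (17·3 − 11·(-16))| = 1542, so the area is 771.
Summing gcd(|Δx|,|Δy|) over the edges gives the boundary count: gcd(1,17) + gcd(28,2) + gcd(8,25) + gcd(27,9) + gcd(6,19) = 1+2+1+9+1 = 14.
By Pick's theorem A = I + B/2 − 1, so I = 771 − 14/2 + 1 = 765.

765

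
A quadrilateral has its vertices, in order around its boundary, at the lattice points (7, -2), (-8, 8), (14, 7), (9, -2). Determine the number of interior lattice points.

Using the shoelace formula, 2A = |[7·8 − (-8)·(-2)] + [(-8)·7 − 14·8] + [14·(-2) − 9·7] + [9·(-2) − 7·(-2)]| = 223, so the area is 223/2.
Along each edge there are gcd(|Δx|,|Δy|)+1 lattice points, so counting each shared vertex once the boundary has gcd(15,10) + gcd(22,1) + gcd(5,9) + gcd(2,0) = 5+1+1+2 = 9.
By Pick's theorem A = I + B/2 − 1, so I = 223/2 − 9/2 + 1 = 108.

108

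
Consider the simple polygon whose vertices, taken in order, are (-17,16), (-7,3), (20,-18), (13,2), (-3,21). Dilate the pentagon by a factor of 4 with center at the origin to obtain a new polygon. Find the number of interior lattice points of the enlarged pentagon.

Using the shoelace formula, 2A = |((-17)·3 − (-7)·16) + ((-7)·(-18) − 20·3) + (20·2 − 13·(-18)) + (13·21 − (-3)·2) + ((-3)·16 − (-17)·21)| = 989, so the area is 494.5.
The number of boundary lattice points is Σ gcd(|Δx|,|Δy|) = gcd(10,13) + gcd(27,21) + gcd(7,20) + gcd(16,19) + gcd(14,5) = 1+3+1+1+1 = 7.
Scaling by 4 multiplies the area by 4² = 16 (so the new area is 7912) and multiplies the boundary lattice-point count by 4, giving 28.
By Pick's theorem, the interior count of the dilated polygon is 7912 − 28/2 + 1 = 7899.

7899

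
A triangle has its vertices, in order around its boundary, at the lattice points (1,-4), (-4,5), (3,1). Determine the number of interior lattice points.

21

The shoelace formula gives twice the area as |[1·5 − (-4)·(-4)] + [(-4)·1 − 3·5] + [3·(-4) − 1·1]| = 43, so the area is 43/2.
The number of boundary lattice points is Σ gcd(|Δx|,|Δy|) = gcd(5,9) + gcd(7,4) + gcd(2,5) = 1+1+1 = 3.
By Pick's theorem A = I + B/2 − 1, so I = 43/2 − 3/2 + 1 = 21.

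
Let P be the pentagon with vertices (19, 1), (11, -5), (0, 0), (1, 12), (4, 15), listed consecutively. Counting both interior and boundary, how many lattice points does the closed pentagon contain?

215

Using the shoelace formula, 2A = |(19·(-5) − 11·1) + (11·0 − 0·(-5)) + (0·12 − 1·0) + (1·15 − 4·12) + (4·1 − 19·15)| = 420, so the area is 210.
Along each edge there are gcd(|Δx|,|Δy|)+1 lattice points, so counting each shared vertex once the boundary has gcd(8,6) + gcd(11,5) + gcd(1,12) + gcd(3,3) + gcd(15,14) = 2+1+1+3+1 = 8.
Pick's theorem gives I = A − B/2 + 1 = 210 − 8/2 + 1 = 207, so the closed region contains I + B = 207 + 8 = 215 lattice points.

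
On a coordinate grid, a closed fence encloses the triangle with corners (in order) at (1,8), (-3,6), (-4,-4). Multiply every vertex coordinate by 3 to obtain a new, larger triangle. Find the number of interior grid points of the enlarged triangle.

166

By the shoelace formula, twice the signed area is |(1·6 − (-3)·8) + ((-3)·(-4) − (-4)·6) + ((-4)·8 − 1·(-4))| = 38, so the area is 19.
The number of boundary lattice points is Σ gcd(|Δx|,|Δy|) = gcd(4,2) + gcd(1,10) + gcd(5,12) = 2+1+1 = 4.
Scaling by 3 multiplies the area by 3² = 9 (so the new area is 171) and multiplies the boundary lattice-point count by 3, giving 12.
By Pick's theorem, the interior count of the dilated polygon is 171 − 12/2 + 1 = 166.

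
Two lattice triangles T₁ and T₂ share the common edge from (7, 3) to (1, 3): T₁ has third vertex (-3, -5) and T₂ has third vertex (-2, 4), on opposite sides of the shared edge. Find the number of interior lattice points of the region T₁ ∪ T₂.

24

The union is the simple quadrilateral with vertices (7, 3), (-3, -5), (1, 3), (-2, 4) in order.
Using the shoelace formula, 2A = |[7·(-5) − (-3)·3] + [(-3)·3 − 1·(-5)] + [1·4 − (-2)·3] + [(-2)·3 − 7·4]| = 54, so the area is 27.
Along each edge there are gcd(|Δx|,|Δy|)+1 lattice points, so counting each shared vertex once the boundary has gcd(10,8) + gcd(4,8) + gcd(3,1) + gcd(9,1) = 2+4+1+1 = 8.
By Pick's theorem I = A − B/2 + 1 = 27 − 8/2 + 1 = 24.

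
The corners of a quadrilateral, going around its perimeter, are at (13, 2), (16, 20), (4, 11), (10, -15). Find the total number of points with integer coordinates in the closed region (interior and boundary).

The shoelace formula gives twice the area as |[13·20 − 16·2] + [16·11 − 4·20] + [4·(-15) − 10·11] + [10·2 − 13·(-15)]| = 369, so the area is 184.5.
The number of boundary lattice points is Σ gcd(|Δx|,|Δy|) = gcd(3,18) + gcd(12,9) + gcd(6,26) + gcd(3,17) = 3+3+2+1 = 9.
Pick's theorem gives I = A − B/2 + 1 = 184.5 − 9/2 + 1 = 181, so the closed region contains I + B = 181 + 9 = 190 lattice points.

190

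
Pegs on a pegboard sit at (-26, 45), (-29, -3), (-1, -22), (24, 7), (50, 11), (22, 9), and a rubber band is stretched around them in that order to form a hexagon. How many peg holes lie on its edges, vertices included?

The number of boundary lattice points is Σ gcd(|Δx|,|Δy|) = gcd(3,48) + gcd(28,19) + gcd(25,29) + gcd(26,4) + gcd(28,2) + gcd(48,36) = 3+1+1+2+2+12 = 21.

21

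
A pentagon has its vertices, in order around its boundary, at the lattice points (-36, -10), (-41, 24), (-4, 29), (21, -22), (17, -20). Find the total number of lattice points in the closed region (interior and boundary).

Using the shoelace formula, 2A = |((-36)·24 − (-41)·(-10)) + ((-41)·29 − (-4)·24) + ((-4)·(-22) − 21·29) + (21·(-20) − 17·(-22)) + (17·(-10) − (-36)·(-20))| = 3824, so the area is 1912.
The number of boundary lattice points is Σ gcd(|Δx|,|Δy|) = gcd(5,34) + gcd(37,5) + gcd(25,51) + gcd(4,2) + gcd(53,10) = 1+1+1+2+1 = 6.
Pick's theorem gives I = A − B/2 + 1 = 1912 − 6/2 + 1 = 1910, so the closed region contains I + B = 1910 + 6 = 1916 lattice points.

1916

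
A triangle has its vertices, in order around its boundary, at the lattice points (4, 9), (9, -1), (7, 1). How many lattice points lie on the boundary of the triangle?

8

The number of boundary lattice points is Σ gcd(|Δx|,|Δy|) = gcd(5,10) + gcd(2,2) + gcd(3,8) = 5+2+1 = 8.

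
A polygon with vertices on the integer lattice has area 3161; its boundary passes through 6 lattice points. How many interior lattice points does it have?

Pick's theorem A = I + B/2 − 1 rearranges to I = A − B/2 + 1 = 3161 − 6/2 + 1 = 3159.

3159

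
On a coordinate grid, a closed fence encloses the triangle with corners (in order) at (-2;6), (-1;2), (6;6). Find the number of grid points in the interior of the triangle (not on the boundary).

12

Using the shoelace formula, 2A = |[(-2)·2 − (-1)·6] + [(-1)·6 − 6·2] + [6·6 − (-2)·6]| = 32, so the area is 16.
The number of boundary lattice points is Σ gcd(|Δx|,|Δy|) = gcd(1,4) + gcd(7,4) + gcd(8,0) = 1+1+8 = 10.
Pick's theorem gives I = A − B/2 + 1 = 16 − 10/2 + 1 = 12.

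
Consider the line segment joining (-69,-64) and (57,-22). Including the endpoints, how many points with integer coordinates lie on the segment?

The number of lattice points on a segment between lattice points is gcd(|Δx|,|Δy|) + 1 = gcd(126,42) + 1 = 42 + 1 = 43.

43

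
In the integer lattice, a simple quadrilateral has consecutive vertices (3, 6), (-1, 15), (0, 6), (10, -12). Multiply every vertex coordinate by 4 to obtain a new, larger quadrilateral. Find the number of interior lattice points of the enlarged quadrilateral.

By the shoelace formula, twice the signed area is |[3·15 − (-1)·6] + [(-1)·6 − 0·15] + [0·(-12) − 10·6] + [10·6 − 3·(-12)]| = 81, so the area is 81/2.
Along each edge there are gcd(|Δx|,|Δy|)+1 lattice points, so counting each shared vertex once the boundary has gcd(4,9) + gcd(1,9) + gcd(10,18) + gcd(7,18) = 1+1+2+1 = 5.
Scaling by 4 multiplies the area by 4² = 16 (so the new area is 648) and multiplies the boundary lattice-point count by 4, giving 20.
By Pick's theorem, the interior count of the dilated polygon is 648 − 20/2 + 1 = 639.

639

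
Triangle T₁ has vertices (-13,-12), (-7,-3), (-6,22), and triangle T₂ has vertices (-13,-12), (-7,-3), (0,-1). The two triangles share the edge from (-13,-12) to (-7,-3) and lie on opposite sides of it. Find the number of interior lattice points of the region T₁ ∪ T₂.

95

The union is the simple quadrilateral with vertices (-13,-12), (-6,22), (-7,-3), (0,-1) in order.
Using the shoelace formula, 2A = |((-13)·22 − (-6)·(-12)) + ((-6)·(-3) − (-7)·22) + ((-7)·(-1) − 0·(-3)) + (0·(-12) − (-13)·(-1))| = 192, so the area is 96.
Along each edge there are gcd(|Δx|,|Δy|)+1 lattice points, so counting each shared vertex once the boundary has gcd(7,34) + gcd(1,25) + gcd(7,2) + gcd(13,11) = 1+1+1+1 = 4.
By Pick's theorem I = A − B/2 + 1 = 96 − 4/2 + 1 = 95.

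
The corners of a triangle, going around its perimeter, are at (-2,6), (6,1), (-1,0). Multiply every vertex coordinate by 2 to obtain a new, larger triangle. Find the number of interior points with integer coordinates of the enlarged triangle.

The shoelace formula gives twice the area as |((-2)·1 − 6·6) + (6·0 − (-1)·1) + ((-1)·6 − (-2)·0)| = 43, so the area is 43/2.
Along each edge there are gcd(|Δx|,|Δy|)+1 lattice points, so counting each shared vertex once the boundary has gcd(8,5) + gcd(7,1) + gcd(1,6) = 1+1+1 = 3.
Scaling by 2 multiplies the area by 2² = 4 (so the new area is 86) and multiplies the boundary lattice-point count by 2, giving 6.
By Pick's theorem, the interior count of the dilated polygon is 86 − 6/2 + 1 = 84.

84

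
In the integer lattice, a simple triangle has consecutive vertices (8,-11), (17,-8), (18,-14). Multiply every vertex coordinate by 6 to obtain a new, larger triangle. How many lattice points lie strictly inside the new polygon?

The shoelace formula gives twice the area as |(8·(-8) − 17·(-11)) + (17·(-14) − 18·(-8)) + (18·(-11) − 8·(-14))| = 57, so the area is 57/2.
The number of boundary lattice points is Σ gcd(|Δx|,|Δy|) = gcd(9,3) + gcd(1,6) + gcd(10,3) = 3+1+1 = 5.
Scaling by 6 multiplies the area by 6² = 36 (so the new area is 1026) and multiplies the boundary lattice-point count by 6, giving 30.
By Pick's theorem, the interior count of the dilated polygon is 1026 − 30/2 + 1 = 1012.

1012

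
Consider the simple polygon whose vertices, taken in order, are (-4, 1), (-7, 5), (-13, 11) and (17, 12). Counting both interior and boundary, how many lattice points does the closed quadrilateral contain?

157

The shoelace formula gives twice the area as |((-4)·5 − (-7)·1) + ((-7)·11 − (-13)·5) + ((-13)·12 − 17·11) + (17·1 − (-4)·12)| = 303, so the area is 151.5.
Summing gcd(|Δx|,|Δy|) over the edges gives the boundary count: gcd(3,4) + gcd(6,6) + gcd(30,1) + gcd(21,11) = 1+6+1+1 = 9.
Pick's theorem gives I = A − B/2 + 1 = 151.5 − 9/2 + 1 = 148, so the closed region contains I + B = 148 + 9 = 157 lattice points.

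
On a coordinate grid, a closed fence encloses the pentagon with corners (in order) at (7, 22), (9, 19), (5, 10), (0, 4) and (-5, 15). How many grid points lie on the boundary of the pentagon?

5

The number of boundary lattice points is Σ gcd(|Δx|,|Δy|) = gcd(2,3) + gcd(4,9) + gcd(5,6) + gcd(5,11) + gcd(12,7) = 1+1+1+1+1 = 5.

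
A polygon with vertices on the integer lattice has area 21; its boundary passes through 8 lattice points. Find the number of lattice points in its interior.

From Pick's theorem, I = A − B/2 + 1 = 21 − 8/2 + 1 = 18.

18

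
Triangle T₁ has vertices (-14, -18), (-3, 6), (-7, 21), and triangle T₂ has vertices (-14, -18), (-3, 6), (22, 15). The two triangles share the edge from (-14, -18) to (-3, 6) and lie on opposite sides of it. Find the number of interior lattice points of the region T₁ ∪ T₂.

The union is the simple quadrilateral with vertices (-14, -18), (-7, 21), (-3, 6), (22, 15) in order.
The shoelace formula gives twice the area as |[(-14)·21 − (-7)·(-18)] + [(-7)·6 − (-3)·21] + [(-3)·15 − 22·6] + [22·(-18) − (-14)·15]| = 762, so the area is 381.
Summing gcd(|Δx|,|Δy|) over the edges gives the boundary count: gcd(7,39) + gcd(4,15) + gcd(25,9) + gcd(36,33) = 1+1+1+3 = 6.
By Pick's theorem I = A − B/2 + 1 = 381 − 6/2 + 1 = 379.

379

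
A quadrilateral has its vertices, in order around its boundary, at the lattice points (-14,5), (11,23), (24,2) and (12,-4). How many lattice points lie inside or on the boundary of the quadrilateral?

By the shoelace formula, twice the signed area is |((-14)·23 − 11·5) + (11·2 − 24·23) + (24·(-4) − 12·2) + (12·5 − (-14)·(-4))| = 1023, so the area is 511.5.
The number of boundary lattice points is Σ gcd(|Δx|,|Δy|) = gcd(25,18) + gcd(13,21) + gcd(12,6) + gcd(26,9) = 1+1+6+1 = 9.
Pick's theorem gives I = A − B/2 + 1 = 511.5 − 9/2 + 1 = 508, so the closed region contains I + B = 508 + 9 = 517 lattice points.

517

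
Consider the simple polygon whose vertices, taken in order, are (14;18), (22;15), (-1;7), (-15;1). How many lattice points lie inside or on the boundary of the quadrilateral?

By the shoelace formula, twice the signed area is |[14·15 − 22·18] + [22·7 − (-1)·15] + [(-1)·1 − (-15)·7] + [(-15)·18 − 14·1]| = 197, so the area is 98.5.
Summing gcd(|Δx|,|Δy|) over the edges gives the boundary count: gcd(8,3) + gcd(23,8) + gcd(14,6) + gcd(29,17) = 1+1+2+1 = 5.
Pick's theorem gives I = A − B/2 + 1 = 98.5 − 5/2 + 1 = 97, so the closed region contains I + B = 97 + 5 = 102 lattice points.

102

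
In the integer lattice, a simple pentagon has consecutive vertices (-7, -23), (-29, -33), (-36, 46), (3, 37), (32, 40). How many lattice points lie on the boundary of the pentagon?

Along each edge there are gcd(|Δx|,|Δy|)+1 lattice points, so counting each shared vertex once the boundary has gcd(22,10) + gcd(7,79) + gcd(39,9) + gcd(29,3) + gcd(39,63) = 2+1+3+1+3 = 10.

10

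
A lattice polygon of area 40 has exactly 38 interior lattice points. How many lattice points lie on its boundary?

6

Pick's theorem gives A = I + B/2 − 1, so B = 2(A − I + 1) = 2(40 − 38 + 1) = 6.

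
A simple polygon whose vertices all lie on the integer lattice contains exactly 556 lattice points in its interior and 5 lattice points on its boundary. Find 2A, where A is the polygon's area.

1115

By Pick's theorem, A = I + B/2 − 1 = 556 + 5/2 − 1 = 1115/2.
Hence 2A = 1115.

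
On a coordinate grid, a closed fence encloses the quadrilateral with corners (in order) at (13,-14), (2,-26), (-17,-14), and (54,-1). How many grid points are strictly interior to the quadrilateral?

The shoelace formula gives twice the area as |(13·(-26) − 2·(-14)) + (2·(-14) − (-17)·(-26)) + ((-17)·(-1) − 54·(-14)) + (54·(-14) − 13·(-1))| = 750, so the area is 375.
Summing gcd(|Δx|,|Δy|) over the edges gives the boundary count: gcd(11,12) + gcd(19,12) + gcd(71,13) + gcd(41,13) = 1+1+1+1 = 4.
By Pick's theorem A = I + B/2 − 1, so I = 375 − 4/2 + 1 = 374.

374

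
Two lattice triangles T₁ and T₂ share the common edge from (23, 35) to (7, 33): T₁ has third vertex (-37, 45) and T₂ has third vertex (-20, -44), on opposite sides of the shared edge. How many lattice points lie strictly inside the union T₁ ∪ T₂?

722

The union is the simple quadrilateral with vertices (23, 35), (-37, 45), (7, 33), (-20, -44) in order.
By the shoelace formula, twice the signed area is |(23·45 − (-37)·35) + ((-37)·33 − 7·45) + (7·(-44) − (-20)·33) + ((-20)·35 − 23·(-44))| = 1458, so the area is 729.
Along each edge there are gcd(|Δx|,|Δy|)+1 lattice points, so counting each shared vertex once the boundary has gcd(60,10) + gcd(44,12) + gcd(27,77) + gcd(43,79) = 10+4+1+1 = 16.
By Pick's theorem I = A − B/2 + 1 = 729 − 16/2 + 1 = 722.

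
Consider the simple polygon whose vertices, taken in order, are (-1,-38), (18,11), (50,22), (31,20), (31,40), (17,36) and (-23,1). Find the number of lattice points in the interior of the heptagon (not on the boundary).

1792

By the shoelace formula, twice the signed area is |((-1)·11 − 18·(-38)) + (18·22 − 50·11) + (50·20 − 31·22) + (31·40 − 31·20) + (31·36 − 17·40) + (17·1 − (-23)·36) + ((-23)·(-38) − (-1)·1)| = 3613, so the area is 1806.5.
The number of boundary lattice points is Σ gcd(|Δx|,|Δy|) = gcd(19,49) + gcd(32,11) + gcd(19,2) + gcd(0,20) + gcd(14,4) + gcd(40,35) + gcd(22,39) = 1+1+1+20+2+5+1 = 31.
By Pick's theorem A = I + B/2 − 1, so I = 1806.5 − 31/2 + 1 = 1792.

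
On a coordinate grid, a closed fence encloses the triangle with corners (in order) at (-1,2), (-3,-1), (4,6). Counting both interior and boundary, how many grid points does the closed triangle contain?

The shoelace formula gives twice the area as |((-1)·(-1) − (-3)·2) + ((-3)·6 − 4·(-1)) + (4·2 − (-1)·6)| = 7, so the area is 3.5.
Along each edge there are gcd(|Δx|,|Δy|)+1 lattice points, so counting each shared vertex once the boundary has gcd(2,3) + gcd(7,7) + gcd(5,4) = 1+7+1 = 9.
Pick's theorem gives I = A − B/2 + 1 = 3.5 − 9/2 + 1 = 0, so the closed region contains I + B = 0 + 9 = 9 lattice points.

9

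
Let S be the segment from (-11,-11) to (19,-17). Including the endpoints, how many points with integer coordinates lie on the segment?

The number of lattice points on a segment between lattice points is gcd(|Δx|,|Δy|) + 1 = gcd(30,6) + 1 = 6 + 1 = 7.

7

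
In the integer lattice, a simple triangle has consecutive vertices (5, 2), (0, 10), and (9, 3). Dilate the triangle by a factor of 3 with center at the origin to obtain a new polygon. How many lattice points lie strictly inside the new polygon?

By the shoelace formula, twice the signed area is |[5·10 − 0·2] + [0·3 − 9·10] + [9·2 − 5·3]| = 37, so the area is 18.5.
Summing gcd(|Δx|,|Δy|) over the edges gives the boundary count: gcd(5,8) + gcd(9,7) + gcd(4,1) = 1+1+1 = 3.
Scaling by 3 multiplies the area by 3² = 9 (so the new area is 166.5) and multiplies the boundary lattice-point count by 3, giving 9.
By Pick's theorem, the interior count of the dilated polygon is 166.5 − 9/2 + 1 = 163.

163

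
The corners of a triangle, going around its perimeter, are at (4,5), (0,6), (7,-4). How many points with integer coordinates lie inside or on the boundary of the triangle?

20

Using the shoelace formula, 2A = |[4·6 − 0·5] + [0·(-4) − 7·6] + [7·5 − 4·(-4)]| = 33, so the area is 33/2.
Summing gcd(|Δx|,|Δy|) over the edges gives the boundary count: gcd(4,1) + gcd(7,10) + gcd(3,9) = 1+1+3 = 5.
Pick's theorem gives I = A − B/2 + 1 = 33/2 − 5/2 + 1 = 15, so the closed region contains I + B = 15 + 5 = 20 lattice points.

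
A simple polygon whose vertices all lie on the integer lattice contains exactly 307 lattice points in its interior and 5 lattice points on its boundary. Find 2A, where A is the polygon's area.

Pick's theorem states A = I + B/2 − 1, so A = 307 + 5/2 − 1 = 617/2.
Hence 2A = 617.

617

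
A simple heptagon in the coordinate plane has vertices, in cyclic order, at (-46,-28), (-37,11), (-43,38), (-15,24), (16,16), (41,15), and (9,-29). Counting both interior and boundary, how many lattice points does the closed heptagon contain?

By the shoelace formula, twice the signed area is |((-46)·11 − (-37)·(-28)) + ((-37)·38 − (-43)·11) + ((-43)·24 − (-15)·38) + ((-15)·16 − 16·24) + (16·15 − 41·16) + (41·(-29) − 9·15) + (9·(-28) − (-46)·(-29))| = 6887, so the area is 3443.5.
The number of boundary lattice points is Σ gcd(|Δx|,|Δy|) = gcd(9,39) + gcd(6,27) + gcd(28,14) + gcd(31,8) + gcd(25,1) + gcd(32,44) + gcd(55,1) = 3+3+14+1+1+4+1 = 27.
Pick's theorem gives I = A − B/2 + 1 = 3443.5 − 27/2 + 1 = 3431, so the closed region contains I + B = 3431 + 27 = 3458 lattice points.

3458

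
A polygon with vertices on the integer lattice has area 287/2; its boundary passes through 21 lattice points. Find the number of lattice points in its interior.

134

Pick's theorem A = I + B/2 − 1 rearranges to I = A − B/2 + 1 = 287/2 − 21/2 + 1 = 134.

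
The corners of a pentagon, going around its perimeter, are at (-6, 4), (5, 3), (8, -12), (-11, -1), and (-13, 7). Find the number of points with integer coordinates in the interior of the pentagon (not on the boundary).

178

By the shoelace formula, twice the signed area is |((-6)·3 − 5·4) + (5·(-12) − 8·3) + (8·(-1) − (-11)·(-12)) + ((-11)·7 − (-13)·(-1)) + ((-13)·4 − (-6)·7)| = 362, so the area is 181.
The number of boundary lattice points is Σ gcd(|Δx|,|Δy|) = gcd(11,1) + gcd(3,15) + gcd(19,11) + gcd(2,8) + gcd(7,3) = 1+3+1+2+1 = 8.
Pick's theorem gives I = A − B/2 + 1 = 181 − 8/2 + 1 = 178.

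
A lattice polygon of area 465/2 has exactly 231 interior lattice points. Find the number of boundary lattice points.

5

Pick's theorem gives A = I + B/2 − 1, so B = 2(A − I + 1) = 2(465/2 − 231 + 1) = 5.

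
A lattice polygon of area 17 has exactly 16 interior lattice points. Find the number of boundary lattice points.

4

Pick's theorem gives A = I + B/2 − 1, so B = 2(A − I + 1) = 2(17 − 16 + 1) = 4.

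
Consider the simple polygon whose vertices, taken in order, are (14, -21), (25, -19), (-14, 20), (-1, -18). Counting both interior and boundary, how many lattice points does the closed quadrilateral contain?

Using the shoelace formula, 2A = |[14·(-19) − 25·(-21)] + [25·20 − (-14)·(-19)] + [(-14)·(-18) − (-1)·20] + [(-1)·(-21) − 14·(-18)]| = 1038, so the area is 519.
The number of boundary lattice points is Σ gcd(|Δx|,|Δy|) = gcd(11,2) + gcd(39,39) + gcd(13,38) + gcd(15,3) = 1+39+1+3 = 44.
Pick's theorem gives I = A − B/2 + 1 = 519 − 44/2 + 1 = 498, so the closed region contains I + B = 498 + 44 = 542 lattice points.

542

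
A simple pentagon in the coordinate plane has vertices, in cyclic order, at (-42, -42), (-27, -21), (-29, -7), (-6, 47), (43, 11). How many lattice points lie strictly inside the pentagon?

2751

By the shoelace formula, twice the signed area is |[(-42)·(-21) − (-27)·(-42)] + [(-27)·(-7) − (-29)·(-21)] + [(-29)·47 − (-6)·(-7)] + [(-6)·11 − 43·47] + [43·(-42) − (-42)·11]| = 5508, so the area is 2754.
The number of boundary lattice points is Σ gcd(|Δx|,|Δy|) = gcd(15,21) + gcd(2,14) + gcd(23,54) + gcd(49,36) + gcd(85,53) = 3+2+1+1+1 = 8.
By Pick's theorem A = I + B/2 − 1, so I = 2754 − 8/2 + 1 = 2751.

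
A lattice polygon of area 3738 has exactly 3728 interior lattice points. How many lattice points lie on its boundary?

22

Pick's theorem gives A = I + B/2 − 1, so B = 2(A − I + 1) = 2(3738 − 3728 + 1) = 22.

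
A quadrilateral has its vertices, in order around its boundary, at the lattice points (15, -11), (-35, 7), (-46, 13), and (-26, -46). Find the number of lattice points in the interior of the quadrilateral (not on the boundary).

1507

The shoelace formula gives twice the area as |(15·7 − (-35)·(-11)) + ((-35)·13 − (-46)·7) + ((-46)·(-46) − (-26)·13) + ((-26)·(-11) − 15·(-46))| = 3017, so the area is 1508.5.
The number of boundary lattice points is Σ gcd(|Δx|,|Δy|) = gcd(50,18) + gcd(11,6) + gcd(20,59) + gcd(41,35) = 2+1+1+1 = 5.
By Pick's theorem A = I + B/2 − 1, so I = 1508.5 − 5/2 + 1 = 1507.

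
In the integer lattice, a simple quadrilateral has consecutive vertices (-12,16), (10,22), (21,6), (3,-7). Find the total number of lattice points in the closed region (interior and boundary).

517

By the shoelace formula, twice the signed area is |((-12)·22 − 10·16) + (10·6 − 21·22) + (21·(-7) − 3·6) + (3·16 − (-12)·(-7))| = 1027, so the area is 1027/2.
Summing gcd(|Δx|,|Δy|) over the edges gives the boundary count: gcd(22,6) + gcd(11,16) + gcd(18,13) + gcd(15,23) = 2+1+1+1 = 5.
Pick's theorem gives I = A − B/2 + 1 = 1027/2 − 5/2 + 1 = 512, so the closed region contains I + B = 512 + 5 = 517 lattice points.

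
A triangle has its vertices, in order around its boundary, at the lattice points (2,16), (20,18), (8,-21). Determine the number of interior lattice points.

By the shoelace formula, twice the signed area is |[2·18 − 20·16] + [20·(-21) − 8·18] + [8·16 − 2·(-21)]| = 678, so the area is 339.
The number of boundary lattice points is Σ gcd(|Δx|,|Δy|) = gcd(18,2) + gcd(12,39) + gcd(6,37) = 2+3+1 = 6.
Pick's theorem gives I = A − B/2 + 1 = 339 − 6/2 + 1 = 337.

337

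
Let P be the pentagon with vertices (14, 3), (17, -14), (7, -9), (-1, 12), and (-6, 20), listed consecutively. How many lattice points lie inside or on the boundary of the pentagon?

242

Using the shoelace formula, 2A = |[14·(-14) − 17·3] + [17·(-9) − 7·(-14)] + [7·12 − (-1)·(-9)] + [(-1)·20 − (-6)·12] + [(-6)·3 − 14·20]| = 473, so the area is 473/2.
The number of boundary lattice points is Σ gcd(|Δx|,|Δy|) = gcd(3,17) + gcd(10,5) + gcd(8,21) + gcd(5,8) + gcd(20,17) = 1+5+1+1+1 = 9.
Pick's theorem gives I = A − B/2 + 1 = 473/2 − 9/2 + 1 = 233, so the closed region contains I + B = 233 + 9 = 242 lattice points.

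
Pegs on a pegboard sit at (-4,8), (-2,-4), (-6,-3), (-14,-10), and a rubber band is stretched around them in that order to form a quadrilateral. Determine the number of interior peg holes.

Using the shoelace formula, 2A = |((-4)·(-4) − (-2)·8) + ((-2)·(-3) − (-6)·(-4)) + ((-6)·(-10) − (-14)·(-3)) + ((-14)·8 − (-4)·(-10))| = 120, so the area is 60.
Summing gcd(|Δx|,|Δy|) over the edges gives the boundary count: gcd(2,12) + gcd(4,1) + gcd(8,7) + gcd(10,18) = 2+1+1+2 = 6.
By Pick's theorem A = I + B/2 − 1, so I = 60 − 6/2 + 1 = 58.

58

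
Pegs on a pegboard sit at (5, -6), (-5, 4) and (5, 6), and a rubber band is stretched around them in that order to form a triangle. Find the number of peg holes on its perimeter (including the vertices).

24

Along each edge there are gcd(|Δx|,|Δy|)+1 lattice points, so counting each shared vertex once the boundary has gcd(10,10) + gcd(10,2) + gcd(0,12) = 10+2+12 = 24.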